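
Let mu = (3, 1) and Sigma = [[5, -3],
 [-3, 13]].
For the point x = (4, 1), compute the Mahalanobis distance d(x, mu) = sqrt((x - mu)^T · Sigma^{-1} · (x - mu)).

Step 1 — centre the observation: (x - mu) = (1, 0).

Step 2 — invert Sigma. det(Sigma) = 5·13 - (-3)² = 56.
  Sigma^{-1} = (1/det) · [[d, -b], [-b, a]] = [[0.2321, 0.0536],
 [0.0536, 0.0893]].

Step 3 — form the quadratic (x - mu)^T · Sigma^{-1} · (x - mu):
  Sigma^{-1} · (x - mu) = (0.2321, 0.0536).
  (x - mu)^T · [Sigma^{-1} · (x - mu)] = (1)·(0.2321) + (0)·(0.0536) = 0.2321.

Step 4 — take square root: d = √(0.2321) ≈ 0.4818.

d(x, mu) = √(0.2321) ≈ 0.4818


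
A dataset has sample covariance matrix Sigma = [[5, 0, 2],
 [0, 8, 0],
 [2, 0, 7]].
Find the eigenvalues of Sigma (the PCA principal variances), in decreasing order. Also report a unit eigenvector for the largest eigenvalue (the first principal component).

Step 1 — characteristic polynomial p(λ) = det(λI - Sigma) = λ³ - tr·λ² + c_1·λ - det, where tr = trace, c_1 = sum of the principal 2×2 minors, det = det(Sigma):
  tr = 5 + 8 + 7 = 20,
  c_1 = (5·8 - (0)²) + (5·7 - (2)²) + (8·7 - (0)²) = 40 + 31 + 56 = 127,
  det = 5·(8·7 - (0)²) - (0)·((0)·7 - (0)·(2)) + (2)·((0)·(0) - 8·(2)) = 5·(56) - (0)·(0) + (2)·(-16) = 248.
  So p(λ) = λ³ - 20λ² + 127λ - 248.
Step 2 — look for an integer root (rational root theorem: any rational root is an integer divisor of 248). Testing λ = 8:
  p(8) = 512 - 1280 + 1016 - 248 = 0  ✓
  Dividing out (λ - 8): p(λ) = (λ - 8)(λ² - 12λ + 31).
Step 3 — remaining eigenvalues from the quadratic λ² - 12λ + 31 = 0:
  Δ = 12² - 4·31 = 144 - 124 = 20,  λ = (12 ± √20)/2 = (12 ± 4.4721)/2 ≈ 8.2361 or 3.7639.
  Sorted: λ_1 = 8.2361,  λ_2 = 8,  λ_3 = 3.7639  (check: sum = 20 = tr ✓).

Step 4 — unit eigenvector for λ_1 ≈ 8.2361: v spans the null space of (Sigma - λ_1 I), whose rows are
  r_1 = (-3.2361, 0, 2),  r_2 = (0, -0.2361, 0),  r_3 = (2, 0, -1.2361).
  v is orthogonal to every row, so take v ∝ r_1 × r_2 = ((0)·(0) - (2)·(-0.2361), (2)·(0) - (-3.2361)·(0), (-3.2361)·(-0.2361) - (0)·(0)) ≈ (0.4721, 0, 0.7639).
  Let u = (0.4721, 0, 0.7639).
  ||u|| = √((0.4721)² + (0)² + (0.7639)²) = √(0.8065) ≈ 0.8981,  v_1 = u/||u|| ≈ (0.5257, 0, 0.8507) (||v_1|| = 1).

λ_1 = 8.2361,  λ_2 = 8,  λ_3 = 3.7639;  v_1 ≈ (0.5257, 0, 0.8507)


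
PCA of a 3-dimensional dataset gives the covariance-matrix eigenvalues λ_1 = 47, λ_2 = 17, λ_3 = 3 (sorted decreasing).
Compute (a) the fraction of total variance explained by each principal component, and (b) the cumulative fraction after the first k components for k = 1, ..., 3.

Step 1 — total variance = trace(Sigma) = Σ λ_i = 47 + 17 + 3 = 67.

Step 2 — fraction explained by component i = λ_i / Σ λ:
  PC1: 47/67 = 0.7015
  PC2: 17/67 = 0.2537
  PC3: 3/67 = 0.0448

Step 3 — cumulative fraction after k components = (λ_1 + ... + λ_k) / Σ λ:
  k = 1: 47/67 = 0.7015
  k = 2: (47 + 17)/67 = 64/67 = 0.9552
  k = 3: (47 + 17 + 3)/67 = 67/67 = 1

Summary (fraction, with percent):

explained: PC1 0.7015 (70.15%), PC2 0.2537 (25.37%), PC3 0.0448 (4.48%);  cumulative: 0.7015, 0.9552, 1


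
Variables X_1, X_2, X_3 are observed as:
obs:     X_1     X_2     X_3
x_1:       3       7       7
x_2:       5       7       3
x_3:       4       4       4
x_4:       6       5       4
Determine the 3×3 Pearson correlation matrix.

Step 1 — column means:
  mean(X_1) = (3 + 5 + 4 + 6) / 4 = 18/4 = 4.5
  mean(X_2) = (7 + 7 + 4 + 5) / 4 = 23/4 = 5.75
  mean(X_3) = (7 + 3 + 4 + 4) / 4 = 18/4 = 4.5

Step 2 — sample variances and covariances s[i,j] = (1/(n-1)) · Σ_k (x_{k,i} - mean_i) · (x_{k,j} - mean_j), with n-1 = 3:
  s[X_1,X_1] = ((-1.5)·(-1.5) + (0.5)·(0.5) + (-0.5)·(-0.5) + (1.5)·(1.5)) / 3 = 5/3 = 1.6667
  s[X_1,X_2] = ((-1.5)·(1.25) + (0.5)·(1.25) + (-0.5)·(-1.75) + (1.5)·(-0.75)) / 3 = -1.5/3 = -0.5
  s[X_1,X_3] = ((-1.5)·(2.5) + (0.5)·(-1.5) + (-0.5)·(-0.5) + (1.5)·(-0.5)) / 3 = -5/3 = -1.6667
  s[X_2,X_2] = ((1.25)·(1.25) + (1.25)·(1.25) + (-1.75)·(-1.75) + (-0.75)·(-0.75)) / 3 = 6.75/3 = 2.25
  s[X_2,X_3] = ((1.25)·(2.5) + (1.25)·(-1.5) + (-1.75)·(-0.5) + (-0.75)·(-0.5)) / 3 = 2.5/3 = 0.8333
  s[X_3,X_3] = ((2.5)·(2.5) + (-1.5)·(-1.5) + (-0.5)·(-0.5) + (-0.5)·(-0.5)) / 3 = 9/3 = 3
  Sample standard deviations s_i = √(s[i,i]):
  s(X_1) = √(1.6667) = 1.291
  s(X_2) = √(2.25) = 1.5
  s(X_3) = √(3) = 1.7321

Step 3 — r_{ij} = s_{ij} / (s_i · s_j):
  r[X_1,X_1] = 1 (diagonal).
  r[X_1,X_2] = -0.5 / (1.291 · 1.5) = -0.5 / 1.9365 = -0.2582
  r[X_1,X_3] = -1.6667 / (1.291 · 1.7321) = -1.6667 / 2.2361 = -0.7454
  r[X_2,X_2] = 1 (diagonal).
  r[X_2,X_3] = 0.8333 / (1.5 · 1.7321) = 0.8333 / 2.5981 = 0.3208
  r[X_3,X_3] = 1 (diagonal).

R is symmetric with unit diagonal. Assembling:

R = [[1, -0.2582, -0.7454],
 [-0.2582, 1, 0.3208],
 [-0.7454, 0.3208, 1]]


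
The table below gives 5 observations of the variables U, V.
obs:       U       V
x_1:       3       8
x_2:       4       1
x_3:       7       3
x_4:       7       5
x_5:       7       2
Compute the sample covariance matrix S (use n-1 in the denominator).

Step 1 — column means:
  mean(U) = (3 + 4 + 7 + 7 + 7) / 5 = 28/5 = 5.6
  mean(V) = (8 + 1 + 3 + 5 + 2) / 5 = 19/5 = 3.8

Step 2 — sample covariance S[i,j] = (1/(n-1)) · Σ_k (x_{k,i} - mean_i) · (x_{k,j} - mean_j), with n-1 = 4.
  S[U,U] = ((-2.6)·(-2.6) + (-1.6)·(-1.6) + (1.4)·(1.4) + (1.4)·(1.4) + (1.4)·(1.4)) / 4 = 15.2/4 = 3.8
  S[U,V] = ((-2.6)·(4.2) + (-1.6)·(-2.8) + (1.4)·(-0.8) + (1.4)·(1.2) + (1.4)·(-1.8)) / 4 = -8.4/4 = -2.1
  S[V,V] = ((4.2)·(4.2) + (-2.8)·(-2.8) + (-0.8)·(-0.8) + (1.2)·(1.2) + (-1.8)·(-1.8)) / 4 = 30.8/4 = 7.7

S is symmetric (S[j,i] = S[i,j]). Assembling:

S = [[3.8, -2.1],
 [-2.1, 7.7]]


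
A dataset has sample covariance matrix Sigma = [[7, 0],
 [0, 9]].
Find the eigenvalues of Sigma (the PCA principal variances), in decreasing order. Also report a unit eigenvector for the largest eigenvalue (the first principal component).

Step 1 — characteristic polynomial of 2×2 Sigma:
  det(Sigma - λI) = λ² - trace · λ + det = 0.
  trace = 7 + 9 = 16, det = 7·9 - (0)² = 63.
Step 2 — discriminant:
  Δ = trace² - 4·det = 256 - 252 = 4.
Step 3 — eigenvalues:
  λ = (trace ± √Δ)/2 = (16 ± 2)/2,
  λ_1 = 9,  λ_2 = 7.

Step 4 — unit eigenvector for λ_1: Sigma is diagonal, so its eigenvectors are the coordinate axes. λ_1 = 9 is the diagonal entry on the second coordinate axis, hence
  v_1 = (0, 1) (||v_1|| = 1).

λ_1 = 9,  λ_2 = 7;  v_1 ≈ (0, 1)


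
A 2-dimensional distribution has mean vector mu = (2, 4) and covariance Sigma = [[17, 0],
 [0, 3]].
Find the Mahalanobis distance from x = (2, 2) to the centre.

Step 1 — centre the observation: (x - mu) = (0, -2).

Step 2 — invert Sigma. det(Sigma) = 17·3 - (0)² = 51.
  Sigma^{-1} = (1/det) · [[d, -b], [-b, a]] = [[0.0588, 0],
 [0, 0.3333]].

Step 3 — form the quadratic (x - mu)^T · Sigma^{-1} · (x - mu):
  Sigma^{-1} · (x - mu) = (0, -0.6667).
  (x - mu)^T · [Sigma^{-1} · (x - mu)] = (0)·(0) + (-2)·(-0.6667) = 1.3333.

Step 4 — take square root: d = √(1.3333) ≈ 1.1547.

d(x, mu) = √(1.3333) ≈ 1.1547


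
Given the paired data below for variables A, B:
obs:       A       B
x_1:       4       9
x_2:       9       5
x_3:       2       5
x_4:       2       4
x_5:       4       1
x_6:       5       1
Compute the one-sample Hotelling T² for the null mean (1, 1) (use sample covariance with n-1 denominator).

Step 1 — sample mean vector:
  mean(A) = (4 + 9 + 2 + 2 + 4 + 5) / 6 = 26/6 = 4.3333
  mean(B) = (9 + 5 + 5 + 4 + 1 + 1) / 6 = 25/6 = 4.1667
  x̄ = (4.3333, 4.1667),  deviation x̄ - mu_0 = (4.3333, 4.1667) - (1, 1) = (3.3333, 3.1667).

Step 2 — sample covariance matrix, S[i,j] = (1/(n-1)) · Σ_k (x_{k,i} - mean_i) · (x_{k,j} - mean_j), divisor n-1 = 5:
  S[A,A] = ((-0.3333)·(-0.3333) + (4.6667)·(4.6667) + (-2.3333)·(-2.3333) + (-2.3333)·(-2.3333) + (-0.3333)·(-0.3333) + (0.6667)·(0.6667)) / 5 = 33.3333/5 = 6.6667
  S[A,B] = ((-0.3333)·(4.8333) + (4.6667)·(0.8333) + (-2.3333)·(0.8333) + (-2.3333)·(-0.1667) + (-0.3333)·(-3.1667) + (0.6667)·(-3.1667)) / 5 = -0.3333/5 = -0.0667
  S[B,B] = ((4.8333)·(4.8333) + (0.8333)·(0.8333) + (0.8333)·(0.8333) + (-0.1667)·(-0.1667) + (-3.1667)·(-3.1667) + (-3.1667)·(-3.1667)) / 5 = 44.8333/5 = 8.9667
  S = [[6.6667, -0.0667],
 [-0.0667, 8.9667]].

Step 3 — invert S. det(S) = 6.6667·8.9667 - (-0.0667)² = 59.7733.
  S^{-1} = (1/det) · [[d, -b], [-b, a]] = [[0.15, 0.0011],
 [0.0011, 0.1115]].

Step 4 — quadratic form (x̄ - mu_0)^T · S^{-1} · (x̄ - mu_0):
  S^{-1} · (x̄ - mu_0) = (0.5036, 0.3569),
  (x̄ - mu_0)^T · [...] = (3.3333)·(0.5036) + (3.1667)·(0.3569) = 2.8088.

Step 5 — scale by n: T² = 6 · 2.8088 = 16.8526.

T² ≈ 16.8526


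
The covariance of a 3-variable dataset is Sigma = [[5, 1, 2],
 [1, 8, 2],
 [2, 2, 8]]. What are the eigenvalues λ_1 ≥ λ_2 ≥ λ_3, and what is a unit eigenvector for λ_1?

Step 1 — characteristic polynomial p(λ) = det(λI - Sigma) = λ³ - tr·λ² + c_1·λ - det, where tr = trace, c_1 = sum of the principal 2×2 minors, det = det(Sigma):
  tr = 5 + 8 + 8 = 21,
  c_1 = (5·8 - (1)²) + (5·8 - (2)²) + (8·8 - (2)²) = 39 + 36 + 60 = 135,
  det = 5·(8·8 - (2)²) - (1)·((1)·8 - (2)·(2)) + (2)·((1)·(2) - 8·(2)) = 5·(60) - (1)·(4) + (2)·(-14) = 268.
  So p(λ) = λ³ - 21λ² + 135λ - 268.
Step 2 — look for an integer root (rational root theorem: any rational root is an integer divisor of 268). Testing λ = 4:
  p(4) = 64 - 336 + 540 - 268 = 0  ✓
  Dividing out (λ - 4): p(λ) = (λ - 4)(λ² - 17λ + 67).
Step 3 — remaining eigenvalues from the quadratic λ² - 17λ + 67 = 0:
  Δ = 17² - 4·67 = 289 - 268 = 21,  λ = (17 ± √21)/2 = (17 ± 4.5826)/2 ≈ 10.7913 or 6.2087.
  Sorted: λ_1 = 10.7913,  λ_2 = 6.2087,  λ_3 = 4  (check: sum = 21 = tr ✓).

Step 4 — unit eigenvector for λ_1 ≈ 10.7913: v spans the null space of (Sigma - λ_1 I), whose rows are
  r_1 = (-5.7913, 1, 2),  r_2 = (1, -2.7913, 2),  r_3 = (2, 2, -2.7913).
  v is orthogonal to every row, so take v ∝ r_1 × r_2 = ((1)·(2) - (2)·(-2.7913), (2)·(1) - (-5.7913)·(2), (-5.7913)·(-2.7913) - (1)·(1)) ≈ (7.5826, 13.5826, 15.1652).
  Let u = (7.5826, 13.5826, 15.1652).
  ||u|| = √((7.5826)² + (13.5826)² + (15.1652)²) = √(471.9636) ≈ 21.7247,  v_1 = u/||u|| ≈ (0.349, 0.6252, 0.6981) (||v_1|| = 1).

λ_1 = 10.7913,  λ_2 = 6.2087,  λ_3 = 4;  v_1 ≈ (0.349, 0.6252, 0.6981)


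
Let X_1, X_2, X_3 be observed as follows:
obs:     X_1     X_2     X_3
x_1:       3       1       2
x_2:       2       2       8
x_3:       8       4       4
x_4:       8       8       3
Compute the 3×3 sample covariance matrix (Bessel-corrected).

Step 1 — column means:
  mean(X_1) = (3 + 2 + 8 + 8) / 4 = 21/4 = 5.25
  mean(X_2) = (1 + 2 + 4 + 8) / 4 = 15/4 = 3.75
  mean(X_3) = (2 + 8 + 4 + 3) / 4 = 17/4 = 4.25

Step 2 — sample covariance S[i,j] = (1/(n-1)) · Σ_k (x_{k,i} - mean_i) · (x_{k,j} - mean_j), with n-1 = 3.
  S[X_1,X_1] = ((-2.25)·(-2.25) + (-3.25)·(-3.25) + (2.75)·(2.75) + (2.75)·(2.75)) / 3 = 30.75/3 = 10.25
  S[X_1,X_2] = ((-2.25)·(-2.75) + (-3.25)·(-1.75) + (2.75)·(0.25) + (2.75)·(4.25)) / 3 = 24.25/3 = 8.0833
  S[X_1,X_3] = ((-2.25)·(-2.25) + (-3.25)·(3.75) + (2.75)·(-0.25) + (2.75)·(-1.25)) / 3 = -11.25/3 = -3.75
  S[X_2,X_2] = ((-2.75)·(-2.75) + (-1.75)·(-1.75) + (0.25)·(0.25) + (4.25)·(4.25)) / 3 = 28.75/3 = 9.5833
  S[X_2,X_3] = ((-2.75)·(-2.25) + (-1.75)·(3.75) + (0.25)·(-0.25) + (4.25)·(-1.25)) / 3 = -5.75/3 = -1.9167
  S[X_3,X_3] = ((-2.25)·(-2.25) + (3.75)·(3.75) + (-0.25)·(-0.25) + (-1.25)·(-1.25)) / 3 = 20.75/3 = 6.9167

S is symmetric (S[j,i] = S[i,j]). Assembling:

S = [[10.25, 8.0833, -3.75],
 [8.0833, 9.5833, -1.9167],
 [-3.75, -1.9167, 6.9167]]


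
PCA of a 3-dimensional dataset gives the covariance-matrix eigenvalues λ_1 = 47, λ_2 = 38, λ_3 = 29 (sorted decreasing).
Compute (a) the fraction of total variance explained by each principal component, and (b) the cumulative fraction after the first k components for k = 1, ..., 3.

Step 1 — total variance = trace(Sigma) = Σ λ_i = 47 + 38 + 29 = 114.

Step 2 — fraction explained by component i = λ_i / Σ λ:
  PC1: 47/114 = 0.4123
  PC2: 38/114 = 0.3333
  PC3: 29/114 = 0.2544

Step 3 — cumulative fraction after k components = (λ_1 + ... + λ_k) / Σ λ:
  k = 1: 47/114 = 0.4123
  k = 2: (47 + 38)/114 = 85/114 = 0.7456
  k = 3: (47 + 38 + 29)/114 = 114/114 = 1

Summary (fraction, with percent):

explained: PC1 0.4123 (41.23%), PC2 0.3333 (33.33%), PC3 0.2544 (25.44%);  cumulative: 0.4123, 0.7456, 1


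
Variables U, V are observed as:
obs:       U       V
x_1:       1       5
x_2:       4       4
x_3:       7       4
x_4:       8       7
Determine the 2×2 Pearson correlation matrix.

Step 1 — column means:
  mean(U) = (1 + 4 + 7 + 8) / 4 = 20/4 = 5
  mean(V) = (5 + 4 + 4 + 7) / 4 = 20/4 = 5

Step 2 — sample variances and covariances s[i,j] = (1/(n-1)) · Σ_k (x_{k,i} - mean_i) · (x_{k,j} - mean_j), with n-1 = 3:
  s[U,U] = ((-4)·(-4) + (-1)·(-1) + (2)·(2) + (3)·(3)) / 3 = 30/3 = 10
  s[U,V] = ((-4)·(0) + (-1)·(-1) + (2)·(-1) + (3)·(2)) / 3 = 5/3 = 1.6667
  s[V,V] = ((0)·(0) + (-1)·(-1) + (-1)·(-1) + (2)·(2)) / 3 = 6/3 = 2
  Sample standard deviations s_i = √(s[i,i]):
  s(U) = √(10) = 3.1623
  s(V) = √(2) = 1.4142

Step 3 — r_{ij} = s_{ij} / (s_i · s_j):
  r[U,U] = 1 (diagonal).
  r[U,V] = 1.6667 / (3.1623 · 1.4142) = 1.6667 / 4.4721 = 0.3727
  r[V,V] = 1 (diagonal).

R is symmetric with unit diagonal. Assembling:

R = [[1, 0.3727],
 [0.3727, 1]]


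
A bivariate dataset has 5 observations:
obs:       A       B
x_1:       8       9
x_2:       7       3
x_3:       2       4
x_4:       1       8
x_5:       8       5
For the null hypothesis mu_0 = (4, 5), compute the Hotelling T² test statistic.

Step 1 — sample mean vector:
  mean(A) = (8 + 7 + 2 + 1 + 8) / 5 = 26/5 = 5.2
  mean(B) = (9 + 3 + 4 + 8 + 5) / 5 = 29/5 = 5.8
  x̄ = (5.2, 5.8),  deviation x̄ - mu_0 = (5.2, 5.8) - (4, 5) = (1.2, 0.8).

Step 2 — sample covariance matrix, S[i,j] = (1/(n-1)) · Σ_k (x_{k,i} - mean_i) · (x_{k,j} - mean_j), divisor n-1 = 4:
  S[A,A] = ((2.8)·(2.8) + (1.8)·(1.8) + (-3.2)·(-3.2) + (-4.2)·(-4.2) + (2.8)·(2.8)) / 4 = 46.8/4 = 11.7
  S[A,B] = ((2.8)·(3.2) + (1.8)·(-2.8) + (-3.2)·(-1.8) + (-4.2)·(2.2) + (2.8)·(-0.8)) / 4 = -1.8/4 = -0.45
  S[B,B] = ((3.2)·(3.2) + (-2.8)·(-2.8) + (-1.8)·(-1.8) + (2.2)·(2.2) + (-0.8)·(-0.8)) / 4 = 26.8/4 = 6.7
  S = [[11.7, -0.45],
 [-0.45, 6.7]].

Step 3 — invert S. det(S) = 11.7·6.7 - (-0.45)² = 78.1875.
  S^{-1} = (1/det) · [[d, -b], [-b, a]] = [[0.0857, 0.0058],
 [0.0058, 0.1496]].

Step 4 — quadratic form (x̄ - mu_0)^T · S^{-1} · (x̄ - mu_0):
  S^{-1} · (x̄ - mu_0) = (0.1074, 0.1266),
  (x̄ - mu_0)^T · [...] = (1.2)·(0.1074) + (0.8)·(0.1266) = 0.2302.

Step 5 — scale by n: T² = 5 · 0.2302 = 1.1511.

T² ≈ 1.1511


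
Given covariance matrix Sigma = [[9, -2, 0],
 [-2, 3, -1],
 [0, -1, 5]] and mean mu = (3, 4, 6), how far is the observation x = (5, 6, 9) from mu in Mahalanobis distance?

Step 1 — centre the observation: (x - mu) = (2, 2, 3).

Step 2 — invert Sigma (cofactor / det for 3×3, or solve directly):
  Sigma^{-1} = [[0.1321, 0.0943, 0.0189],
 [0.0943, 0.4245, 0.0849],
 [0.0189, 0.0849, 0.217]].

Step 3 — form the quadratic (x - mu)^T · Sigma^{-1} · (x - mu):
  Sigma^{-1} · (x - mu) = (0.5094, 1.2925, 0.8585).
  (x - mu)^T · [Sigma^{-1} · (x - mu)] = (2)·(0.5094) + (2)·(1.2925) + (3)·(0.8585) = 6.1792.

Step 4 — take square root: d = √(6.1792) ≈ 2.4858.

d(x, mu) = √(6.1792) ≈ 2.4858


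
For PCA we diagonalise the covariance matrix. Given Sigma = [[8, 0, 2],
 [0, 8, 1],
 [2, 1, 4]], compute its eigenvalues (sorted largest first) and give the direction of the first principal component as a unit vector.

Step 1 — characteristic polynomial p(λ) = det(λI - Sigma) = λ³ - tr·λ² + c_1·λ - det, where tr = trace, c_1 = sum of the principal 2×2 minors, det = det(Sigma):
  tr = 8 + 8 + 4 = 20,
  c_1 = (8·8 - (0)²) + (8·4 - (2)²) + (8·4 - (1)²) = 64 + 28 + 31 = 123,
  det = 8·(8·4 - (1)²) - (0)·((0)·4 - (1)·(2)) + (2)·((0)·(1) - 8·(2)) = 8·(31) - (0)·(-2) + (2)·(-16) = 216.
  So p(λ) = λ³ - 20λ² + 123λ - 216.
Step 2 — look for an integer root (rational root theorem: any rational root is an integer divisor of 216). Testing λ = 3:
  p(3) = 27 - 180 + 369 - 216 = 0  ✓
  Dividing out (λ - 3): p(λ) = (λ - 3)(λ² - 17λ + 72).
Step 3 — remaining eigenvalues from the quadratic λ² - 17λ + 72 = 0:
  Δ = 17² - 4·72 = 289 - 288 = 1,  λ = (17 ± √1)/2 = (17 ± 1)/2 = 9 or 8.
  Sorted: λ_1 = 9,  λ_2 = 8,  λ_3 = 3  (check: sum = 20 = tr ✓).

Step 4 — unit eigenvector for λ_1 = 9: v spans the null space of (Sigma - λ_1 I), whose rows are
  r_1 = (-1, 0, 2),  r_2 = (0, -1, 1),  r_3 = (2, 1, -5).
  v is orthogonal to every row, so take v ∝ r_1 × r_2 = ((0)·(1) - (2)·(-1), (2)·(0) - (-1)·(1), (-1)·(-1) - (0)·(0)) = (2, 1, 1).
  Let u = (2, 1, 1).
  ||u|| = √((2)² + (1)² + (1)²) = √(6) ≈ 2.4495,  v_1 = u/||u|| ≈ (0.8165, 0.4082, 0.4082) (||v_1|| = 1).

λ_1 = 9,  λ_2 = 8,  λ_3 = 3;  v_1 ≈ (0.8165, 0.4082, 0.4082)


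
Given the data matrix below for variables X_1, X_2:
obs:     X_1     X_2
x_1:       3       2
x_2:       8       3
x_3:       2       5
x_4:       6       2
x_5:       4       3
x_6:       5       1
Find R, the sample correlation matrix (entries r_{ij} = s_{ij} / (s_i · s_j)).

Step 1 — column means:
  mean(X_1) = (3 + 8 + 2 + 6 + 4 + 5) / 6 = 28/6 = 4.6667
  mean(X_2) = (2 + 3 + 5 + 2 + 3 + 1) / 6 = 16/6 = 2.6667

Step 2 — sample variances and covariances s[i,j] = (1/(n-1)) · Σ_k (x_{k,i} - mean_i) · (x_{k,j} - mean_j), with n-1 = 5:
  s[X_1,X_1] = ((-1.6667)·(-1.6667) + (3.3333)·(3.3333) + (-2.6667)·(-2.6667) + (1.3333)·(1.3333) + (-0.6667)·(-0.6667) + (0.3333)·(0.3333)) / 5 = 23.3333/5 = 4.6667
  s[X_1,X_2] = ((-1.6667)·(-0.6667) + (3.3333)·(0.3333) + (-2.6667)·(2.3333) + (1.3333)·(-0.6667) + (-0.6667)·(0.3333) + (0.3333)·(-1.6667)) / 5 = -5.6667/5 = -1.1333
  s[X_2,X_2] = ((-0.6667)·(-0.6667) + (0.3333)·(0.3333) + (2.3333)·(2.3333) + (-0.6667)·(-0.6667) + (0.3333)·(0.3333) + (-1.6667)·(-1.6667)) / 5 = 9.3333/5 = 1.8667
  Sample standard deviations s_i = √(s[i,i]):
  s(X_1) = √(4.6667) = 2.1602
  s(X_2) = √(1.8667) = 1.3663

Step 3 — r_{ij} = s_{ij} / (s_i · s_j):
  r[X_1,X_1] = 1 (diagonal).
  r[X_1,X_2] = -1.1333 / (2.1602 · 1.3663) = -1.1333 / 2.9515 = -0.384
  r[X_2,X_2] = 1 (diagonal).

R is symmetric with unit diagonal. Assembling:

R = [[1, -0.384],
 [-0.384, 1]]


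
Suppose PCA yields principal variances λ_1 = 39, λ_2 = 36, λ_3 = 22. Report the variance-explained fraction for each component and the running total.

Step 1 — total variance = trace(Sigma) = Σ λ_i = 39 + 36 + 22 = 97.

Step 2 — fraction explained by component i = λ_i / Σ λ:
  PC1: 39/97 = 0.4021
  PC2: 36/97 = 0.3711
  PC3: 22/97 = 0.2268

Step 3 — cumulative fraction after k components = (λ_1 + ... + λ_k) / Σ λ:
  k = 1: 39/97 = 0.4021
  k = 2: (39 + 36)/97 = 75/97 = 0.7732
  k = 3: (39 + 36 + 22)/97 = 97/97 = 1

Summary (fraction, with percent):

explained: PC1 0.4021 (40.21%), PC2 0.3711 (37.11%), PC3 0.2268 (22.68%);  cumulative: 0.4021, 0.7732, 1


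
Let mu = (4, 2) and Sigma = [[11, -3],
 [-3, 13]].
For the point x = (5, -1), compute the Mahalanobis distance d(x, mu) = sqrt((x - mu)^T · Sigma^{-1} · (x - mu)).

Step 1 — centre the observation: (x - mu) = (1, -3).

Step 2 — invert Sigma. det(Sigma) = 11·13 - (-3)² = 134.
  Sigma^{-1} = (1/det) · [[d, -b], [-b, a]] = [[0.097, 0.0224],
 [0.0224, 0.0821]].

Step 3 — form the quadratic (x - mu)^T · Sigma^{-1} · (x - mu):
  Sigma^{-1} · (x - mu) = (0.0299, -0.2239).
  (x - mu)^T · [Sigma^{-1} · (x - mu)] = (1)·(0.0299) + (-3)·(-0.2239) = 0.7015.

Step 4 — take square root: d = √(0.7015) ≈ 0.8376.

d(x, mu) = √(0.7015) ≈ 0.8376


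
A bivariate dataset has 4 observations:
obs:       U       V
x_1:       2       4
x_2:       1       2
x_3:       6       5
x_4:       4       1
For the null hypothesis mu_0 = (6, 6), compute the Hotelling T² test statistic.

Step 1 — sample mean vector:
  mean(U) = (2 + 1 + 6 + 4) / 4 = 13/4 = 3.25
  mean(V) = (4 + 2 + 5 + 1) / 4 = 12/4 = 3
  x̄ = (3.25, 3),  deviation x̄ - mu_0 = (3.25, 3) - (6, 6) = (-2.75, -3).

Step 2 — sample covariance matrix, S[i,j] = (1/(n-1)) · Σ_k (x_{k,i} - mean_i) · (x_{k,j} - mean_j), divisor n-1 = 3:
  S[U,U] = ((-1.25)·(-1.25) + (-2.25)·(-2.25) + (2.75)·(2.75) + (0.75)·(0.75)) / 3 = 14.75/3 = 4.9167
  S[U,V] = ((-1.25)·(1) + (-2.25)·(-1) + (2.75)·(2) + (0.75)·(-2)) / 3 = 5/3 = 1.6667
  S[V,V] = ((1)·(1) + (-1)·(-1) + (2)·(2) + (-2)·(-2)) / 3 = 10/3 = 3.3333
  S = [[4.9167, 1.6667],
 [1.6667, 3.3333]].

Step 3 — invert S. det(S) = 4.9167·3.3333 - (1.6667)² = 13.6111.
  S^{-1} = (1/det) · [[d, -b], [-b, a]] = [[0.2449, -0.1224],
 [-0.1224, 0.3612]].

Step 4 — quadratic form (x̄ - mu_0)^T · S^{-1} · (x̄ - mu_0):
  S^{-1} · (x̄ - mu_0) = (-0.3061, -0.7469),
  (x̄ - mu_0)^T · [...] = (-2.75)·(-0.3061) + (-3)·(-0.7469) = 3.0827.

Step 5 — scale by n: T² = 4 · 3.0827 = 12.3306.

T² ≈ 12.3306


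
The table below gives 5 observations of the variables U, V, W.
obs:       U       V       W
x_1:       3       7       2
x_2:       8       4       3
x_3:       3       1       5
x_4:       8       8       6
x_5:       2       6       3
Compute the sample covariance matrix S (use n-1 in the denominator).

Step 1 — column means:
  mean(U) = (3 + 8 + 3 + 8 + 2) / 5 = 24/5 = 4.8
  mean(V) = (7 + 4 + 1 + 8 + 6) / 5 = 26/5 = 5.2
  mean(W) = (2 + 3 + 5 + 6 + 3) / 5 = 19/5 = 3.8

Step 2 — sample covariance S[i,j] = (1/(n-1)) · Σ_k (x_{k,i} - mean_i) · (x_{k,j} - mean_j), with n-1 = 4.
  S[U,U] = ((-1.8)·(-1.8) + (3.2)·(3.2) + (-1.8)·(-1.8) + (3.2)·(3.2) + (-2.8)·(-2.8)) / 4 = 34.8/4 = 8.7
  S[U,V] = ((-1.8)·(1.8) + (3.2)·(-1.2) + (-1.8)·(-4.2) + (3.2)·(2.8) + (-2.8)·(0.8)) / 4 = 7.2/4 = 1.8
  S[U,W] = ((-1.8)·(-1.8) + (3.2)·(-0.8) + (-1.8)·(1.2) + (3.2)·(2.2) + (-2.8)·(-0.8)) / 4 = 7.8/4 = 1.95
  S[V,V] = ((1.8)·(1.8) + (-1.2)·(-1.2) + (-4.2)·(-4.2) + (2.8)·(2.8) + (0.8)·(0.8)) / 4 = 30.8/4 = 7.7
  S[V,W] = ((1.8)·(-1.8) + (-1.2)·(-0.8) + (-4.2)·(1.2) + (2.8)·(2.2) + (0.8)·(-0.8)) / 4 = -1.8/4 = -0.45
  S[W,W] = ((-1.8)·(-1.8) + (-0.8)·(-0.8) + (1.2)·(1.2) + (2.2)·(2.2) + (-0.8)·(-0.8)) / 4 = 10.8/4 = 2.7

S is symmetric (S[j,i] = S[i,j]). Assembling:

S = [[8.7, 1.8, 1.95],
 [1.8, 7.7, -0.45],
 [1.95, -0.45, 2.7]]


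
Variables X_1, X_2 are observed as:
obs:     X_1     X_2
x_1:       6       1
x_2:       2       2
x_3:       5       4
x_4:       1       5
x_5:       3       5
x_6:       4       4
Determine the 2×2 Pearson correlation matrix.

Step 1 — column means:
  mean(X_1) = (6 + 2 + 5 + 1 + 3 + 4) / 6 = 21/6 = 3.5
  mean(X_2) = (1 + 2 + 4 + 5 + 5 + 4) / 6 = 21/6 = 3.5

Step 2 — sample variances and covariances s[i,j] = (1/(n-1)) · Σ_k (x_{k,i} - mean_i) · (x_{k,j} - mean_j), with n-1 = 5:
  s[X_1,X_1] = ((2.5)·(2.5) + (-1.5)·(-1.5) + (1.5)·(1.5) + (-2.5)·(-2.5) + (-0.5)·(-0.5) + (0.5)·(0.5)) / 5 = 17.5/5 = 3.5
  s[X_1,X_2] = ((2.5)·(-2.5) + (-1.5)·(-1.5) + (1.5)·(0.5) + (-2.5)·(1.5) + (-0.5)·(1.5) + (0.5)·(0.5)) / 5 = -7.5/5 = -1.5
  s[X_2,X_2] = ((-2.5)·(-2.5) + (-1.5)·(-1.5) + (0.5)·(0.5) + (1.5)·(1.5) + (1.5)·(1.5) + (0.5)·(0.5)) / 5 = 13.5/5 = 2.7
  Sample standard deviations s_i = √(s[i,i]):
  s(X_1) = √(3.5) = 1.8708
  s(X_2) = √(2.7) = 1.6432

Step 3 — r_{ij} = s_{ij} / (s_i · s_j):
  r[X_1,X_1] = 1 (diagonal).
  r[X_1,X_2] = -1.5 / (1.8708 · 1.6432) = -1.5 / 3.0741 = -0.488
  r[X_2,X_2] = 1 (diagonal).

R is symmetric with unit diagonal. Assembling:

R = [[1, -0.488],
 [-0.488, 1]]


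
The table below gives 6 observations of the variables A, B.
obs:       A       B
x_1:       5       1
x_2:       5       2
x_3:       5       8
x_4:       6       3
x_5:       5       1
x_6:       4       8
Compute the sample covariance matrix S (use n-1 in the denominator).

Step 1 — column means:
  mean(A) = (5 + 5 + 5 + 6 + 5 + 4) / 6 = 30/6 = 5
  mean(B) = (1 + 2 + 8 + 3 + 1 + 8) / 6 = 23/6 = 3.8333

Step 2 — sample covariance S[i,j] = (1/(n-1)) · Σ_k (x_{k,i} - mean_i) · (x_{k,j} - mean_j), with n-1 = 5.
  S[A,A] = ((0)·(0) + (0)·(0) + (0)·(0) + (1)·(1) + (0)·(0) + (-1)·(-1)) / 5 = 2/5 = 0.4
  S[A,B] = ((0)·(-2.8333) + (0)·(-1.8333) + (0)·(4.1667) + (1)·(-0.8333) + (0)·(-2.8333) + (-1)·(4.1667)) / 5 = -5/5 = -1
  S[B,B] = ((-2.8333)·(-2.8333) + (-1.8333)·(-1.8333) + (4.1667)·(4.1667) + (-0.8333)·(-0.8333) + (-2.8333)·(-2.8333) + (4.1667)·(4.1667)) / 5 = 54.8333/5 = 10.9667

S is symmetric (S[j,i] = S[i,j]). Assembling:

S = [[0.4, -1],
 [-1, 10.9667]]


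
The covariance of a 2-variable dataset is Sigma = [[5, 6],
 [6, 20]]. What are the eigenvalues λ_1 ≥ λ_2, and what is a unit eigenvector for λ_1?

Step 1 — characteristic polynomial of 2×2 Sigma:
  det(Sigma - λI) = λ² - trace · λ + det = 0.
  trace = 5 + 20 = 25, det = 5·20 - (6)² = 64.
Step 2 — discriminant:
  Δ = trace² - 4·det = 625 - 256 = 369.
Step 3 — eigenvalues:
  λ = (trace ± √Δ)/2 = (25 ± 19.2094)/2,
  λ_1 = 22.1047,  λ_2 = 2.8953.

Step 4 — unit eigenvector for λ_1: solve (Sigma - λ_1 I)v = 0. First row:
  (5 - 22.1047)·v_x + (6)·v_y = 0, i.e. (-17.1047)·v_x + (6)·v_y = 0,
  so v ∝ (b, λ_1 - a) = (6, 17.1047) = u.
  ||u|| = √((6)² + (17.1047)²) = √(328.5703) ≈ 18.1265,
  v_1 = u/||u|| ≈ (0.331, 0.9436) (||v_1|| = 1).

λ_1 = 22.1047,  λ_2 = 2.8953;  v_1 ≈ (0.331, 0.9436)


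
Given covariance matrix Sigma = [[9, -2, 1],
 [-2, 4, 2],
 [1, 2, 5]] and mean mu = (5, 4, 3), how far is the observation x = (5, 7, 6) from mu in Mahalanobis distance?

Step 1 — centre the observation: (x - mu) = (0, 3, 3).

Step 2 — invert Sigma (cofactor / det for 3×3, or solve directly):
  Sigma^{-1} = [[0.1429, 0.1071, -0.0714],
 [0.1071, 0.3929, -0.1786],
 [-0.0714, -0.1786, 0.2857]].

Step 3 — form the quadratic (x - mu)^T · Sigma^{-1} · (x - mu):
  Sigma^{-1} · (x - mu) = (0.1071, 0.6429, 0.3214).
  (x - mu)^T · [Sigma^{-1} · (x - mu)] = (0)·(0.1071) + (3)·(0.6429) + (3)·(0.3214) = 2.8929.

Step 4 — take square root: d = √(2.8929) ≈ 1.7008.

d(x, mu) = √(2.8929) ≈ 1.7008


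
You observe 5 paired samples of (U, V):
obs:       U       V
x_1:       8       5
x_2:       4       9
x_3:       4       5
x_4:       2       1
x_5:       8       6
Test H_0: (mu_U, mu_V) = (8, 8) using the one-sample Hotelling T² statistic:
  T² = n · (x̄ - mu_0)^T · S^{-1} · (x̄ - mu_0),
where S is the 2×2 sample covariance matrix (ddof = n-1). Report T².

Step 1 — sample mean vector:
  mean(U) = (8 + 4 + 4 + 2 + 8) / 5 = 26/5 = 5.2
  mean(V) = (5 + 9 + 5 + 1 + 6) / 5 = 26/5 = 5.2
  x̄ = (5.2, 5.2),  deviation x̄ - mu_0 = (5.2, 5.2) - (8, 8) = (-2.8, -2.8).

Step 2 — sample covariance matrix, S[i,j] = (1/(n-1)) · Σ_k (x_{k,i} - mean_i) · (x_{k,j} - mean_j), divisor n-1 = 4:
  S[U,U] = ((2.8)·(2.8) + (-1.2)·(-1.2) + (-1.2)·(-1.2) + (-3.2)·(-3.2) + (2.8)·(2.8)) / 4 = 28.8/4 = 7.2
  S[U,V] = ((2.8)·(-0.2) + (-1.2)·(3.8) + (-1.2)·(-0.2) + (-3.2)·(-4.2) + (2.8)·(0.8)) / 4 = 10.8/4 = 2.7
  S[V,V] = ((-0.2)·(-0.2) + (3.8)·(3.8) + (-0.2)·(-0.2) + (-4.2)·(-4.2) + (0.8)·(0.8)) / 4 = 32.8/4 = 8.2
  S = [[7.2, 2.7],
 [2.7, 8.2]].

Step 3 — invert S. det(S) = 7.2·8.2 - (2.7)² = 51.75.
  S^{-1} = (1/det) · [[d, -b], [-b, a]] = [[0.1585, -0.0522],
 [-0.0522, 0.1391]].

Step 4 — quadratic form (x̄ - mu_0)^T · S^{-1} · (x̄ - mu_0):
  S^{-1} · (x̄ - mu_0) = (-0.2976, -0.2435),
  (x̄ - mu_0)^T · [...] = (-2.8)·(-0.2976) + (-2.8)·(-0.2435) = 1.515.

Step 5 — scale by n: T² = 5 · 1.515 = 7.5749.

T² ≈ 7.5749


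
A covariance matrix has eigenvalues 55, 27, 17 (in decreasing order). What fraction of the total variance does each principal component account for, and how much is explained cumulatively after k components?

Step 1 — total variance = trace(Sigma) = Σ λ_i = 55 + 27 + 17 = 99.

Step 2 — fraction explained by component i = λ_i / Σ λ:
  PC1: 55/99 = 0.5556
  PC2: 27/99 = 0.2727
  PC3: 17/99 = 0.1717

Step 3 — cumulative fraction after k components = (λ_1 + ... + λ_k) / Σ λ:
  k = 1: 55/99 = 0.5556
  k = 2: (55 + 27)/99 = 82/99 = 0.8283
  k = 3: (55 + 27 + 17)/99 = 99/99 = 1

Summary (fraction, with percent):

explained: PC1 0.5556 (55.56%), PC2 0.2727 (27.27%), PC3 0.1717 (17.17%);  cumulative: 0.5556, 0.8283, 1


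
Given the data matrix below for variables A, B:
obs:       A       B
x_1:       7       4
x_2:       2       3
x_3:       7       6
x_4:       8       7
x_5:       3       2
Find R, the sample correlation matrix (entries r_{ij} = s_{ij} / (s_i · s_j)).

Step 1 — column means:
  mean(A) = (7 + 2 + 7 + 8 + 3) / 5 = 27/5 = 5.4
  mean(B) = (4 + 3 + 6 + 7 + 2) / 5 = 22/5 = 4.4

Step 2 — sample variances and covariances s[i,j] = (1/(n-1)) · Σ_k (x_{k,i} - mean_i) · (x_{k,j} - mean_j), with n-1 = 4:
  s[A,A] = ((1.6)·(1.6) + (-3.4)·(-3.4) + (1.6)·(1.6) + (2.6)·(2.6) + (-2.4)·(-2.4)) / 4 = 29.2/4 = 7.3
  s[A,B] = ((1.6)·(-0.4) + (-3.4)·(-1.4) + (1.6)·(1.6) + (2.6)·(2.6) + (-2.4)·(-2.4)) / 4 = 19.2/4 = 4.8
  s[B,B] = ((-0.4)·(-0.4) + (-1.4)·(-1.4) + (1.6)·(1.6) + (2.6)·(2.6) + (-2.4)·(-2.4)) / 4 = 17.2/4 = 4.3
  Sample standard deviations s_i = √(s[i,i]):
  s(A) = √(7.3) = 2.7019
  s(B) = √(4.3) = 2.0736

Step 3 — r_{ij} = s_{ij} / (s_i · s_j):
  r[A,A] = 1 (diagonal).
  r[A,B] = 4.8 / (2.7019 · 2.0736) = 4.8 / 5.6027 = 0.8567
  r[B,B] = 1 (diagonal).

R is symmetric with unit diagonal. Assembling:

R = [[1, 0.8567],
 [0.8567, 1]]


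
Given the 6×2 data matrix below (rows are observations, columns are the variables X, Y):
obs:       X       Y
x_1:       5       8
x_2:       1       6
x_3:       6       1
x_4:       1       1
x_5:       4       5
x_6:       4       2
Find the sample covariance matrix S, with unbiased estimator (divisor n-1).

Step 1 — column means:
  mean(X) = (5 + 1 + 6 + 1 + 4 + 4) / 6 = 21/6 = 3.5
  mean(Y) = (8 + 6 + 1 + 1 + 5 + 2) / 6 = 23/6 = 3.8333

Step 2 — sample covariance S[i,j] = (1/(n-1)) · Σ_k (x_{k,i} - mean_i) · (x_{k,j} - mean_j), with n-1 = 5.
  S[X,X] = ((1.5)·(1.5) + (-2.5)·(-2.5) + (2.5)·(2.5) + (-2.5)·(-2.5) + (0.5)·(0.5) + (0.5)·(0.5)) / 5 = 21.5/5 = 4.3
  S[X,Y] = ((1.5)·(4.1667) + (-2.5)·(2.1667) + (2.5)·(-2.8333) + (-2.5)·(-2.8333) + (0.5)·(1.1667) + (0.5)·(-1.8333)) / 5 = 0.5/5 = 0.1
  S[Y,Y] = ((4.1667)·(4.1667) + (2.1667)·(2.1667) + (-2.8333)·(-2.8333) + (-2.8333)·(-2.8333) + (1.1667)·(1.1667) + (-1.8333)·(-1.8333)) / 5 = 42.8333/5 = 8.5667

S is symmetric (S[j,i] = S[i,j]). Assembling:

S = [[4.3, 0.1],
 [0.1, 8.5667]]


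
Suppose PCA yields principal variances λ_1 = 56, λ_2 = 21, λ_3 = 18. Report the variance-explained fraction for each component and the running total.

Step 1 — total variance = trace(Sigma) = Σ λ_i = 56 + 21 + 18 = 95.

Step 2 — fraction explained by component i = λ_i / Σ λ:
  PC1: 56/95 = 0.5895
  PC2: 21/95 = 0.2211
  PC3: 18/95 = 0.1895

Step 3 — cumulative fraction after k components = (λ_1 + ... + λ_k) / Σ λ:
  k = 1: 56/95 = 0.5895
  k = 2: (56 + 21)/95 = 77/95 = 0.8105
  k = 3: (56 + 21 + 18)/95 = 95/95 = 1

Summary (fraction, with percent):

explained: PC1 0.5895 (58.95%), PC2 0.2211 (22.11%), PC3 0.1895 (18.95%);  cumulative: 0.5895, 0.8105, 1


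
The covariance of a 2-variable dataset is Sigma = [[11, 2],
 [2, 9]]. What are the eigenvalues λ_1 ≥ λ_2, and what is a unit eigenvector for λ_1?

Step 1 — characteristic polynomial of 2×2 Sigma:
  det(Sigma - λI) = λ² - trace · λ + det = 0.
  trace = 11 + 9 = 20, det = 11·9 - (2)² = 95.
Step 2 — discriminant:
  Δ = trace² - 4·det = 400 - 380 = 20.
Step 3 — eigenvalues:
  λ = (trace ± √Δ)/2 = (20 ± 4.4721)/2,
  λ_1 = 12.2361,  λ_2 = 7.7639.

Step 4 — unit eigenvector for λ_1: solve (Sigma - λ_1 I)v = 0. First row:
  (11 - 12.2361)·v_x + (2)·v_y = 0, i.e. (-1.2361)·v_x + (2)·v_y = 0,
  so v ∝ (b, λ_1 - a) = (2, 1.2361) = u.
  ||u|| = √((2)² + (1.2361)²) = √(5.5279) ≈ 2.3511,
  v_1 = u/||u|| ≈ (0.8507, 0.5257) (||v_1|| = 1).

λ_1 = 12.2361,  λ_2 = 7.7639;  v_1 ≈ (0.8507, 0.5257)


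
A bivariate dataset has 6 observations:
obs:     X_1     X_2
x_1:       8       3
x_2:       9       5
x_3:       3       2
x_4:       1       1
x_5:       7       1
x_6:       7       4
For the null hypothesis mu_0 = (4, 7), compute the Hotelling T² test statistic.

Step 1 — sample mean vector:
  mean(X_1) = (8 + 9 + 3 + 1 + 7 + 7) / 6 = 35/6 = 5.8333
  mean(X_2) = (3 + 5 + 2 + 1 + 1 + 4) / 6 = 16/6 = 2.6667
  x̄ = (5.8333, 2.6667),  deviation x̄ - mu_0 = (5.8333, 2.6667) - (4, 7) = (1.8333, -4.3333).

Step 2 — sample covariance matrix, S[i,j] = (1/(n-1)) · Σ_k (x_{k,i} - mean_i) · (x_{k,j} - mean_j), divisor n-1 = 5:
  S[X_1,X_1] = ((2.1667)·(2.1667) + (3.1667)·(3.1667) + (-2.8333)·(-2.8333) + (-4.8333)·(-4.8333) + (1.1667)·(1.1667) + (1.1667)·(1.1667)) / 5 = 48.8333/5 = 9.7667
  S[X_1,X_2] = ((2.1667)·(0.3333) + (3.1667)·(2.3333) + (-2.8333)·(-0.6667) + (-4.8333)·(-1.6667) + (1.1667)·(-1.6667) + (1.1667)·(1.3333)) / 5 = 17.6667/5 = 3.5333
  S[X_2,X_2] = ((0.3333)·(0.3333) + (2.3333)·(2.3333) + (-0.6667)·(-0.6667) + (-1.6667)·(-1.6667) + (-1.6667)·(-1.6667) + (1.3333)·(1.3333)) / 5 = 13.3333/5 = 2.6667
  S = [[9.7667, 3.5333],
 [3.5333, 2.6667]].

Step 3 — invert S. det(S) = 9.7667·2.6667 - (3.5333)² = 13.56.
  S^{-1} = (1/det) · [[d, -b], [-b, a]] = [[0.1967, -0.2606],
 [-0.2606, 0.7203]].

Step 4 — quadratic form (x̄ - mu_0)^T · S^{-1} · (x̄ - mu_0):
  S^{-1} · (x̄ - mu_0) = (1.4897, -3.5988),
  (x̄ - mu_0)^T · [...] = (1.8333)·(1.4897) + (-4.3333)·(-3.5988) = 18.326.

Step 5 — scale by n: T² = 6 · 18.326 = 109.9558.

T² ≈ 109.9558


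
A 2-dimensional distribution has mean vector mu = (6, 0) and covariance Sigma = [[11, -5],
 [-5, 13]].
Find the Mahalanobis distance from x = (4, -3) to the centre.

Step 1 — centre the observation: (x - mu) = (-2, -3).

Step 2 — invert Sigma. det(Sigma) = 11·13 - (-5)² = 118.
  Sigma^{-1} = (1/det) · [[d, -b], [-b, a]] = [[0.1102, 0.0424],
 [0.0424, 0.0932]].

Step 3 — form the quadratic (x - mu)^T · Sigma^{-1} · (x - mu):
  Sigma^{-1} · (x - mu) = (-0.3475, -0.3644).
  (x - mu)^T · [Sigma^{-1} · (x - mu)] = (-2)·(-0.3475) + (-3)·(-0.3644) = 1.7881.

Step 4 — take square root: d = √(1.7881) ≈ 1.3372.

d(x, mu) = √(1.7881) ≈ 1.3372


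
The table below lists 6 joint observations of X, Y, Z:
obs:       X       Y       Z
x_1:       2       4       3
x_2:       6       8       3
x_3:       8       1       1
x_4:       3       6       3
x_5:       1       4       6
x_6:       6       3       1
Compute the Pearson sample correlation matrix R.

Step 1 — column means:
  mean(X) = (2 + 6 + 8 + 3 + 1 + 6) / 6 = 26/6 = 4.3333
  mean(Y) = (4 + 8 + 1 + 6 + 4 + 3) / 6 = 26/6 = 4.3333
  mean(Z) = (3 + 3 + 1 + 3 + 6 + 1) / 6 = 17/6 = 2.8333

Step 2 — sample variances and covariances s[i,j] = (1/(n-1)) · Σ_k (x_{k,i} - mean_i) · (x_{k,j} - mean_j), with n-1 = 5:
  s[X,X] = ((-2.3333)·(-2.3333) + (1.6667)·(1.6667) + (3.6667)·(3.6667) + (-1.3333)·(-1.3333) + (-3.3333)·(-3.3333) + (1.6667)·(1.6667)) / 5 = 37.3333/5 = 7.4667
  s[X,Y] = ((-2.3333)·(-0.3333) + (1.6667)·(3.6667) + (3.6667)·(-3.3333) + (-1.3333)·(1.6667) + (-3.3333)·(-0.3333) + (1.6667)·(-1.3333)) / 5 = -8.6667/5 = -1.7333
  s[X,Z] = ((-2.3333)·(0.1667) + (1.6667)·(0.1667) + (3.6667)·(-1.8333) + (-1.3333)·(0.1667) + (-3.3333)·(3.1667) + (1.6667)·(-1.8333)) / 5 = -20.6667/5 = -4.1333
  s[Y,Y] = ((-0.3333)·(-0.3333) + (3.6667)·(3.6667) + (-3.3333)·(-3.3333) + (1.6667)·(1.6667) + (-0.3333)·(-0.3333) + (-1.3333)·(-1.3333)) / 5 = 29.3333/5 = 5.8667
  s[Y,Z] = ((-0.3333)·(0.1667) + (3.6667)·(0.1667) + (-3.3333)·(-1.8333) + (1.6667)·(0.1667) + (-0.3333)·(3.1667) + (-1.3333)·(-1.8333)) / 5 = 8.3333/5 = 1.6667
  s[Z,Z] = ((0.1667)·(0.1667) + (0.1667)·(0.1667) + (-1.8333)·(-1.8333) + (0.1667)·(0.1667) + (3.1667)·(3.1667) + (-1.8333)·(-1.8333)) / 5 = 16.8333/5 = 3.3667
  Sample standard deviations s_i = √(s[i,i]):
  s(X) = √(7.4667) = 2.7325
  s(Y) = √(5.8667) = 2.4221
  s(Z) = √(3.3667) = 1.8348

Step 3 — r_{ij} = s_{ij} / (s_i · s_j):
  r[X,X] = 1 (diagonal).
  r[X,Y] = -1.7333 / (2.7325 · 2.4221) = -1.7333 / 6.6185 = -0.2619
  r[X,Z] = -4.1333 / (2.7325 · 1.8348) = -4.1333 / 5.0138 = -0.8244
  r[Y,Y] = 1 (diagonal).
  r[Y,Z] = 1.6667 / (2.4221 · 1.8348) = 1.6667 / 4.4442 = 0.375
  r[Z,Z] = 1 (diagonal).

R is symmetric with unit diagonal. Assembling:

R = [[1, -0.2619, -0.8244],
 [-0.2619, 1, 0.375],
 [-0.8244, 0.375, 1]]


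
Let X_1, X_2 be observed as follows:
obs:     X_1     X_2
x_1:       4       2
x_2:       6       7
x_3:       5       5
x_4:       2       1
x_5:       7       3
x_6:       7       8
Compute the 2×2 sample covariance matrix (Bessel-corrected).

Step 1 — column means:
  mean(X_1) = (4 + 6 + 5 + 2 + 7 + 7) / 6 = 31/6 = 5.1667
  mean(X_2) = (2 + 7 + 5 + 1 + 3 + 8) / 6 = 26/6 = 4.3333

Step 2 — sample covariance S[i,j] = (1/(n-1)) · Σ_k (x_{k,i} - mean_i) · (x_{k,j} - mean_j), with n-1 = 5.
  S[X_1,X_1] = ((-1.1667)·(-1.1667) + (0.8333)·(0.8333) + (-0.1667)·(-0.1667) + (-3.1667)·(-3.1667) + (1.8333)·(1.8333) + (1.8333)·(1.8333)) / 5 = 18.8333/5 = 3.7667
  S[X_1,X_2] = ((-1.1667)·(-2.3333) + (0.8333)·(2.6667) + (-0.1667)·(0.6667) + (-3.1667)·(-3.3333) + (1.8333)·(-1.3333) + (1.8333)·(3.6667)) / 5 = 19.6667/5 = 3.9333
  S[X_2,X_2] = ((-2.3333)·(-2.3333) + (2.6667)·(2.6667) + (0.6667)·(0.6667) + (-3.3333)·(-3.3333) + (-1.3333)·(-1.3333) + (3.6667)·(3.6667)) / 5 = 39.3333/5 = 7.8667

S is symmetric (S[j,i] = S[i,j]). Assembling:

S = [[3.7667, 3.9333],
 [3.9333, 7.8667]]


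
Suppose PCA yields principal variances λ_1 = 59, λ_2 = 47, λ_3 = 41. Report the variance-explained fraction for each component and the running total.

Step 1 — total variance = trace(Sigma) = Σ λ_i = 59 + 47 + 41 = 147.

Step 2 — fraction explained by component i = λ_i / Σ λ:
  PC1: 59/147 = 0.4014
  PC2: 47/147 = 0.3197
  PC3: 41/147 = 0.2789

Step 3 — cumulative fraction after k components = (λ_1 + ... + λ_k) / Σ λ:
  k = 1: 59/147 = 0.4014
  k = 2: (59 + 47)/147 = 106/147 = 0.7211
  k = 3: (59 + 47 + 41)/147 = 147/147 = 1

Summary (fraction, with percent):

explained: PC1 0.4014 (40.14%), PC2 0.3197 (31.97%), PC3 0.2789 (27.89%);  cumulative: 0.4014, 0.7211, 1


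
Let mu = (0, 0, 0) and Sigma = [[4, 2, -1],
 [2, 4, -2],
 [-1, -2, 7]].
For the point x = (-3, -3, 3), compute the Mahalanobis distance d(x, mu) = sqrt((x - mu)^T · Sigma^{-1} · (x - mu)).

Step 1 — centre the observation: (x - mu) = (-3, -3, 3).

Step 2 — invert Sigma (cofactor / det for 3×3, or solve directly):
  Sigma^{-1} = [[0.3333, -0.1667, 0],
 [-0.1667, 0.375, 0.0833],
 [0, 0.0833, 0.1667]].

Step 3 — form the quadratic (x - mu)^T · Sigma^{-1} · (x - mu):
  Sigma^{-1} · (x - mu) = (-0.5, -0.375, 0.25).
  (x - mu)^T · [Sigma^{-1} · (x - mu)] = (-3)·(-0.5) + (-3)·(-0.375) + (3)·(0.25) = 3.375.

Step 4 — take square root: d = √(3.375) ≈ 1.8371.

d(x, mu) = √(3.375) ≈ 1.8371


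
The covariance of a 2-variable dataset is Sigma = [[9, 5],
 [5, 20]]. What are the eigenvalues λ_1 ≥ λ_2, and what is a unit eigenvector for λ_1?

Step 1 — characteristic polynomial of 2×2 Sigma:
  det(Sigma - λI) = λ² - trace · λ + det = 0.
  trace = 9 + 20 = 29, det = 9·20 - (5)² = 155.
Step 2 — discriminant:
  Δ = trace² - 4·det = 841 - 620 = 221.
Step 3 — eigenvalues:
  λ = (trace ± √Δ)/2 = (29 ± 14.8661)/2,
  λ_1 = 21.933,  λ_2 = 7.067.

Step 4 — unit eigenvector for λ_1: solve (Sigma - λ_1 I)v = 0. First row:
  (9 - 21.933)·v_x + (5)·v_y = 0, i.e. (-12.933)·v_x + (5)·v_y = 0,
  so v ∝ (b, λ_1 - a) = (5, 12.933) = u.
  ||u|| = √((5)² + (12.933)²) = √(192.2634) ≈ 13.8659,
  v_1 = u/||u|| ≈ (0.3606, 0.9327) (||v_1|| = 1).

λ_1 = 21.933,  λ_2 = 7.067;  v_1 ≈ (0.3606, 0.9327)
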